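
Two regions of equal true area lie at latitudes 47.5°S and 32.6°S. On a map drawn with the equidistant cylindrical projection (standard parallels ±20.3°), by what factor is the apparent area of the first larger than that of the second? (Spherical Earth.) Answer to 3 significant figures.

1.25

The equidistant cylindrical projection with φ₀ = 20.3° has h = 1 (meridians true) and k = cos φ₀ / cos φ along parallels.
Areal scale at 47.5°: h·k = 1.000 × 1.388 = 1.388.
Areal scale at 32.6°: h·k = 1.000 × 1.113 = 1.113.
Ratio = 1.388/1.113 ≈ 1.25.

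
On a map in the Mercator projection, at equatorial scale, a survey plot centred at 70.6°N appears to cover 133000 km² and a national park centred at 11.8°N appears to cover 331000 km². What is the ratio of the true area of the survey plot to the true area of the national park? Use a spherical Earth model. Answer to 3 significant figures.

On Mercator the areal scale is sec²φ, so true area = apparent × cos²φ.
True area of survey plot: 133000 × cos²(70.6°) = 133000 × 0.1103 = 14670 km².
True area of national park: 331000 × cos²(11.8°) = 331000 × 0.9582 = 317200 km².
Ratio = 14670 / 317200 ≈ 0.0463.

0.0463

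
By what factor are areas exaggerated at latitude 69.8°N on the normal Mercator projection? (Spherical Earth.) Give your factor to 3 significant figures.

For Mercator, h = k = sec φ (a conformal cylindrical projection has a single point scale, 1/cos φ).
Areal scale = k² = sec²φ = 1/cos²(69.8°) = 1/0.3453² = 8.387.

8.39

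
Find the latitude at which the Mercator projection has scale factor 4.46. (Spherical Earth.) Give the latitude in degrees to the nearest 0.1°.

77.0°

Mercator scale is k = sec φ = 1/cos φ.
1/cos φ = 4.46  ⇒  cos φ = 0.2242  ⇒  φ = arccos(0.2242) ≈ 77.0°.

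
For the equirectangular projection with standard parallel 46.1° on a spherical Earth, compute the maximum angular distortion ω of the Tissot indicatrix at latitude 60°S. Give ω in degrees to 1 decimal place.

18.7°

In the equirectangular projection with standard parallel φ₀ = 46.1° (x = Rλ cos φ₀, y = Rφ), meridians are true-scale (h = 1) and the parallel scale is k = cos φ₀ / cos φ.
At 60°: h = 1.000, k = 1.387; principal scales a = 1.387, b = 1.000.
sin(ω/2) = (a − b)/(a + b) = 0.3868/2.387 = 0.1621, so ω = 2 arcsin(0.1621) ≈ 18.7°.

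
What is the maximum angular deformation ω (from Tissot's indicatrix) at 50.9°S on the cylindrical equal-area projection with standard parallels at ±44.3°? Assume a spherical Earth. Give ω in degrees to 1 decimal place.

For cylindrical equal-area with standard parallel φ₀, h = cos φ / cos φ₀ and k = cos φ₀ / cos φ, so h·k = 1.
At 50.9°: h = 0.8812, k = 1.135; principal scales a = 1.135, b = 0.8812.
sin(ω/2) = (a − b)/(a + b) = 0.2536/2.016 = 0.1258, so ω = 2 arcsin(0.1258) ≈ 14.5°.

14.5°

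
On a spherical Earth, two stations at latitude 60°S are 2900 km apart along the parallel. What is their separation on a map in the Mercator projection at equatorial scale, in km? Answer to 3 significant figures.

5800 km

The Mercator projection is conformal; its linear scale factor is the same in every direction and equals sec φ = 1/cos φ.
Along the parallel, k = sec 60° = 1/0.5000 = 2.000.
Map distance = 2900 × 2.000 ≈ 5800 km.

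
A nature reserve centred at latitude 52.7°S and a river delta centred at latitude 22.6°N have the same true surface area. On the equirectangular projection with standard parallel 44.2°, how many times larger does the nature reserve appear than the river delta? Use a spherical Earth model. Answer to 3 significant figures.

With standard parallel φ₀ = 44.2°, the equirectangular projection gives x = Rλ cos φ₀, y = Rφ, so h = 1 and k = cos 44.2° / cos φ.
Areal scale at 52.7°: h·k = 1.000 × 1.183 = 1.183.
Areal scale at 22.6°: h·k = 1.000 × 0.7765 = 0.7765.
Ratio = 1.183/0.7765 ≈ 1.52.

1.52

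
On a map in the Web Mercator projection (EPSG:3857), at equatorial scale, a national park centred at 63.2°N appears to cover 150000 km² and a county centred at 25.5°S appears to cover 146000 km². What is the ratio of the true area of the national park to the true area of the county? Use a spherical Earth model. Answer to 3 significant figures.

0.256

Since Mercator area scale is 1/cos²φ, the true area equals the apparent area multiplied by cos²φ.
True area of national park: 150000 × cos²(63.2°) = 150000 × 0.2033 = 30490 km².
True area of county: 146000 × cos²(25.5°) = 146000 × 0.8147 = 118900 km².
Ratio = 30490 / 118900 ≈ 0.256.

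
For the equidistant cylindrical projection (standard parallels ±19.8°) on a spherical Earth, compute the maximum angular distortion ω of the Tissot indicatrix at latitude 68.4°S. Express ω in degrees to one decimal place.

51.9°

The equidistant cylindrical projection with φ₀ = 19.8° has h = 1 (meridians true) and k = cos φ₀ / cos φ along parallels.
At 68.4°: h = 1.000, k = 2.556; principal scales a = 2.556, b = 1.000.
sin(ω/2) = (a − b)/(a + b) = 1.556/3.556 = 0.4376, so ω = 2 arcsin(0.4376) ≈ 51.9°.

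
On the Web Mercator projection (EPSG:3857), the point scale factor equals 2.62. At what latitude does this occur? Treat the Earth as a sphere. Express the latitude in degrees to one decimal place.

Mercator scale is k = sec φ = 1/cos φ.
1/cos φ = 2.62  ⇒  cos φ = 0.3817  ⇒  φ = arccos(0.3817) ≈ 67.6°.

67.6°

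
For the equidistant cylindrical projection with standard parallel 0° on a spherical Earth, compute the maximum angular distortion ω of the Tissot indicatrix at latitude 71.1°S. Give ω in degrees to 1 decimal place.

In the plate carrée (x = Rλ, y = Rφ), meridians are true-scale (h = 1) and parallels are stretched by k = sec φ.
At 71.1°: h = 1.000, k = 3.087; principal scales a = 3.087, b = 1.000.
sin(ω/2) = (a − b)/(a + b) = 2.087/4.087 = 0.5107, so ω = 2 arcsin(0.5107) ≈ 61.4°.

61.4°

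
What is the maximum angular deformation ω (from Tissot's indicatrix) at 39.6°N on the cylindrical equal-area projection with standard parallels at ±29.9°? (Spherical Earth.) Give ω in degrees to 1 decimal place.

13.5°

Cylindrical equal-area (φ₀ = 29.9°): h = cos φ / cos 29.9° along meridians, k = cos 29.9° / cos φ along parallels; h·k = 1.
At 39.6°: h = 0.8888, k = 1.125; principal scales a = 1.125, b = 0.8888.
sin(ω/2) = (a − b)/(a + b) = 0.2363/2.014 = 0.1173, so ω = 2 arcsin(0.1173) ≈ 13.5°.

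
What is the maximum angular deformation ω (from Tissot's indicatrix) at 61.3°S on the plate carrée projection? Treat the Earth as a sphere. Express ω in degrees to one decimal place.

41.1°

For the equirectangular projection with φ₀ = 0 (plate carrée), h = 1 along meridians and k = sec φ along parallels.
At 61.3°: h = 1.000, k = 2.082; principal scales a = 2.082, b = 1.000.
sin(ω/2) = (a − b)/(a + b) = 1.082/3.082 = 0.3511, so ω = 2 arcsin(0.3511) ≈ 41.1°.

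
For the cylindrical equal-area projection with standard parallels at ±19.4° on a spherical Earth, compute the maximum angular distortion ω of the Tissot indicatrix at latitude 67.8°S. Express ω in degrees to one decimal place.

For cylindrical equal-area with standard parallel φ₀, h = cos φ / cos φ₀ and k = cos φ₀ / cos φ, so h·k = 1.
At 67.8°: h = 0.4006, k = 2.496; principal scales a = 2.496, b = 0.4006.
sin(ω/2) = (a − b)/(a + b) = 2.096/2.897 = 0.7234, so ω = 2 arcsin(0.7234) ≈ 92.7°.

92.7°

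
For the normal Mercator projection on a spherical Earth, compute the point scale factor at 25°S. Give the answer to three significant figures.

1.10

The Mercator projection is conformal; its linear scale factor is the same in every direction and equals sec φ = 1/cos φ.
k = 1/cos 25° = 1/0.9063 = 1.103.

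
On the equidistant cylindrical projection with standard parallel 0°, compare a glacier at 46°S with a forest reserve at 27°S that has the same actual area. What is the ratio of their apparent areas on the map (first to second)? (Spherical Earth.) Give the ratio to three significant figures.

1.28

Plate carrée maps x = Rλ, y = Rφ. The meridian scale is h = 1 and the parallel scale is k = 1/cos φ = sec φ.
Areal scale at 46°: h·k = 1.000 × 1.440 = 1.440.
Areal scale at 27°: h·k = 1.000 × 1.122 = 1.122.
Ratio = 1.440/1.122 ≈ 1.28.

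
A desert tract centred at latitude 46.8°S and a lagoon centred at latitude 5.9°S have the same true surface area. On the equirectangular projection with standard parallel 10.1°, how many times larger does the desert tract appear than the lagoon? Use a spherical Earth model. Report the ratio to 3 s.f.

With standard parallel φ₀ = 10.1°, the equirectangular projection gives x = Rλ cos φ₀, y = Rφ, so h = 1 and k = cos 10.1° / cos φ.
Areal scale at 46.8°: h·k = 1.000 × 1.438 = 1.438.
Areal scale at 5.9°: h·k = 1.000 × 0.9897 = 0.9897.
Ratio = 1.438/0.9897 ≈ 1.45.

1.45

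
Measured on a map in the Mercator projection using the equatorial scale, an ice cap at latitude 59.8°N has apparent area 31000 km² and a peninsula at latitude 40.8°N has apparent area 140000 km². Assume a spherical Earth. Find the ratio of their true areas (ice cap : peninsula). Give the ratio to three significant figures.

0.0978

Since Mercator area scale is 1/cos²φ, the true area equals the apparent area multiplied by cos²φ.
True area of ice cap: 31000 × cos²(59.8°) = 31000 × 0.2530 = 7844 km².
True area of peninsula: 140000 × cos²(40.8°) = 140000 × 0.5730 = 80230 km².
Ratio = 7844 / 80230 ≈ 0.0978.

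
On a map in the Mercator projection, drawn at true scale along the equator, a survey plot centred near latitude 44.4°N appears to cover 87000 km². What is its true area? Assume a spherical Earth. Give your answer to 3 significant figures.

44400 km²

Mercator is conformal, so the point scale is isotropic: h = k = sec φ = 1/cos φ.
Areal scale = k² = sec²φ = 1/cos²(44.4°) = 1/0.7145² = 1.959.
True area = apparent / (areal scale) = 87000 / 1.959 ≈ 44400 km².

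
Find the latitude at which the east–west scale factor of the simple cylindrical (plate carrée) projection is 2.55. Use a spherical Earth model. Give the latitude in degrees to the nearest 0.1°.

66.9°

Plate carrée: h = 1, k = sec φ along parallels.
sec φ = 2.55  ⇒  cos φ = 0.3922  ⇒  φ ≈ 66.9°.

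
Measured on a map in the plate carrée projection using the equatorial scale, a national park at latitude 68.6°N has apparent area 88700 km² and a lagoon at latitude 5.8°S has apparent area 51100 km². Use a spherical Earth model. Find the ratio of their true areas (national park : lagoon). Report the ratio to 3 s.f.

0.637

Plate carrée has h = 1 and k = sec φ, giving areal scale sec φ; true area = (apparent area) · cos φ.
True area of national park: 88700 × cos(68.6°) = 88700 × 0.3649 = 32360 km².
True area of lagoon: 51100 × cos(5.8°) = 51100 × 0.9949 = 50840 km².
Ratio = 32360 / 50840 ≈ 0.637.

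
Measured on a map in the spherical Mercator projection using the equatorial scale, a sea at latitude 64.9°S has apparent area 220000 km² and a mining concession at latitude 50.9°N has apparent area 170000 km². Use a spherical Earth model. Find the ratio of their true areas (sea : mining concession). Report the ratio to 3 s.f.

Since Mercator area scale is 1/cos²φ, the true area equals the apparent area multiplied by cos²φ.
True area of sea: 220000 × cos²(64.9°) = 220000 × 0.1799 = 39590 km².
True area of mining concession: 170000 × cos²(50.9°) = 170000 × 0.3978 = 67620 km².
Ratio = 39590 / 67620 ≈ 0.585.

0.585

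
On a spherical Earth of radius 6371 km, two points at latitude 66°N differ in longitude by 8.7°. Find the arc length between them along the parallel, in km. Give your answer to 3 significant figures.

393 km

Arc length along a parallel = R cos φ · Δλ (with Δλ in radians).
= 6371 × cos 66° × (8.7° × π/180) = 6371 × 0.4067 × 0.1518 ≈ 393 km.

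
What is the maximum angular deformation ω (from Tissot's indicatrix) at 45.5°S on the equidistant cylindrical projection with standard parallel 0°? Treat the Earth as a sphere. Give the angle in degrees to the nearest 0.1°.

For the equirectangular projection with φ₀ = 0 (plate carrée), h = 1 along meridians and k = sec φ along parallels.
At 45.5°: h = 1.000, k = 1.427; principal scales a = 1.427, b = 1.000.
sin(ω/2) = (a − b)/(a + b) = 0.4267/2.427 = 0.1758, so ω = 2 arcsin(0.1758) ≈ 20.3°.

20.3°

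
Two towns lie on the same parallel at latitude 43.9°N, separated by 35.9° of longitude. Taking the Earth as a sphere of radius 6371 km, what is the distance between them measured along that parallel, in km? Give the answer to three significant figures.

Arc length along a parallel = R cos φ · Δλ (with Δλ in radians).
= 6371 × cos 43.9° × (35.9° × π/180) = 6371 × 0.7206 × 0.6266 ≈ 2880 km.

2880 km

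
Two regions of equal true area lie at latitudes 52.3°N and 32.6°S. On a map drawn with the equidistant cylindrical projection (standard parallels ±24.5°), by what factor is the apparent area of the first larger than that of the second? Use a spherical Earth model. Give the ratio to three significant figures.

1.38

In the equirectangular projection with standard parallel φ₀ = 24.5° (x = Rλ cos φ₀, y = Rφ), meridians are true-scale (h = 1) and the parallel scale is k = cos φ₀ / cos φ.
Areal scale at 52.3°: h·k = 1.000 × 1.488 = 1.488.
Areal scale at 32.6°: h·k = 1.000 × 1.080 = 1.080.
Ratio = 1.488/1.080 ≈ 1.38.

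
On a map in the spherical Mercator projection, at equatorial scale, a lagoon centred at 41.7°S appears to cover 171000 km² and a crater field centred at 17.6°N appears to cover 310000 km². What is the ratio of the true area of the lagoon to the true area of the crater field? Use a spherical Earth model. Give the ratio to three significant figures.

On Mercator the areal scale is sec²φ, so true area = apparent × cos²φ.
True area of lagoon: 171000 × cos²(41.7°) = 171000 × 0.5575 = 95330 km².
True area of crater field: 310000 × cos²(17.6°) = 310000 × 0.9086 = 281700 km².
Ratio = 95330 / 281700 ≈ 0.338.

0.338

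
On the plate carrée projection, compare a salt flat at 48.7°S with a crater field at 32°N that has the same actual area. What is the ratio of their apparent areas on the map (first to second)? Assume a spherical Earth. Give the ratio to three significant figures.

For the equirectangular projection with φ₀ = 0 (plate carrée), h = 1 along meridians and k = sec φ along parallels.
Areal scale at 48.7°: h·k = 1.000 × 1.515 = 1.515.
Areal scale at 32°: h·k = 1.000 × 1.179 = 1.179.
Ratio = 1.515/1.179 ≈ 1.28.

1.28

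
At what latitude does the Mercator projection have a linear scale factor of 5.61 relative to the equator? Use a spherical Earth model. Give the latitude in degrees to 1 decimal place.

79.7°

Mercator scale is k = sec φ = 1/cos φ.
1/cos φ = 5.61  ⇒  cos φ = 0.1783  ⇒  φ = arccos(0.1783) ≈ 79.7°.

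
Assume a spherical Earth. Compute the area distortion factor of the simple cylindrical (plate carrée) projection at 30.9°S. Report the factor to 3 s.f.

Plate carrée maps x = Rλ, y = Rφ. The meridian scale is h = 1 and the parallel scale is k = 1/cos φ = sec φ.
Areal scale = h·k = 1 × sec φ; at 30.9°, h = 1.000, k = 1.165, so h·k = 1.165.

1.17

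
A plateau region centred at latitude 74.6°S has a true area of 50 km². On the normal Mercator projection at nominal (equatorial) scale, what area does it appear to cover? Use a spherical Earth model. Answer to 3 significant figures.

709 km²

Mercator is conformal, so the point scale is isotropic: h = k = sec φ = 1/cos φ.
Areal scale = k² = sec²φ = 1/cos²(74.6°) = 1/0.2656² = 14.18.
Apparent area = 50 × 14.18 ≈ 709 km².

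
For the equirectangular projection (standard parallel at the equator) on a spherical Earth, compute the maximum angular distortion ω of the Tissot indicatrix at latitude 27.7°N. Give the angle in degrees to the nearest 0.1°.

Plate carrée maps x = Rλ, y = Rφ. The meridian scale is h = 1 and the parallel scale is k = 1/cos φ = sec φ.
At 27.7°: h = 1.000, k = 1.129; principal scales a = 1.129, b = 1.000.
sin(ω/2) = (a − b)/(a + b) = 0.1294/2.129 = 0.06079, so ω = 2 arcsin(0.06079) ≈ 7.0°.

7.0°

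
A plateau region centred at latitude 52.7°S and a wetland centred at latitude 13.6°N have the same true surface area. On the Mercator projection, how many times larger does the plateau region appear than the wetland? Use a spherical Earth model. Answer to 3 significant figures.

2.57

Mercator is conformal with k = sec φ, so areal scale = k² = sec²φ.
At 52.7°: sec²(52.7°) = 1/0.6060² = 2.723.
At 13.6°: sec²(13.6°) = 1/0.9720² = 1.059.
Ratio = 2.723/1.059 = cos²(13.6°)/cos²(52.7°) ≈ 2.57.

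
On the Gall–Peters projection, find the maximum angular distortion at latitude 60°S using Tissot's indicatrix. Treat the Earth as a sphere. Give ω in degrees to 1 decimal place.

38.9°

The Gall–Peters projection is cylindrical equal-area with φ₀ = 45°. For cylindrical equal-area with standard parallel φ₀, h = cos φ / cos φ₀ and k = cos φ₀ / cos φ, so h·k = 1.
At 60°: h = 0.7071, k = 1.414; principal scales a = 1.414, b = 0.7071.
sin(ω/2) = (a − b)/(a + b) = 0.7071/2.121 = 0.3333, so ω = 2 arcsin(0.3333) ≈ 38.9°.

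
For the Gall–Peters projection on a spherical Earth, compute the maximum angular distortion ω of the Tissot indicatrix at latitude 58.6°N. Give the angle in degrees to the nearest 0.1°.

34.5°

Gall–Peters is a cylindrical equal-area projection with standard parallels at ±45°. For cylindrical equal-area with standard parallel φ₀, h = cos φ / cos φ₀ and k = cos φ₀ / cos φ, so h·k = 1.
At 58.6°: h = 0.7368, k = 1.357; principal scales a = 1.357, b = 0.7368.
sin(ω/2) = (a − b)/(a + b) = 0.6204/2.094 = 0.2963, so ω = 2 arcsin(0.2963) ≈ 34.5°.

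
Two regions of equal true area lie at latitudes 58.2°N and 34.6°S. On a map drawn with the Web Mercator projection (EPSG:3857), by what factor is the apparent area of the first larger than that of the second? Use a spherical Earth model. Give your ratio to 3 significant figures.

Mercator is conformal with k = sec φ, so areal scale = k² = sec²φ.
At 58.2°: sec²(58.2°) = 1/0.5270² = 3.601.
At 34.6°: sec²(34.6°) = 1/0.8231² = 1.476.
Ratio = 3.601/1.476 = cos²(34.6°)/cos²(58.2°) ≈ 2.44.

2.44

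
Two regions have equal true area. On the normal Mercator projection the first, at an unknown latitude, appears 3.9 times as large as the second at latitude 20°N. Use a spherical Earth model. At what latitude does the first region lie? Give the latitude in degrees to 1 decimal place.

On Mercator, (apparent₁)/(apparent₂) = sec²φ₁ / sec²φ₂ when true areas are equal.
cos²φ₂ / cos²φ₁ = 3.9  ⇒  cos φ₁ = cos 20° / √3.9 = 0.9397/1.975 = 0.4758.
φ₁ = arccos(0.4758) ≈ 61.6°.

61.6°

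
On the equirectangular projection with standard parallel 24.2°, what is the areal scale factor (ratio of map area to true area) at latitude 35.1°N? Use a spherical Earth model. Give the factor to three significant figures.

In the equirectangular projection with standard parallel φ₀ = 24.2° (x = Rλ cos φ₀, y = Rφ), meridians are true-scale (h = 1) and the parallel scale is k = cos φ₀ / cos φ.
Areal scale = h·k = 1 × cos φ₀ / cos φ; at 35.1°, h = 1.000, k = 1.115, so h·k = 1.115.

1.11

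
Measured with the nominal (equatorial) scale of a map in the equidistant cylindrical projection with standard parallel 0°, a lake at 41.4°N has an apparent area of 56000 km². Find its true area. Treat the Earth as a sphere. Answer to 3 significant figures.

42000 km²

For the equirectangular projection with φ₀ = 0 (plate carrée), h = 1 along meridians and k = sec φ along parallels.
Areal scale = h·k = 1 × sec φ; at 41.4°, h = 1.000, k = 1.333, so h·k = 1.333.
True area = apparent / (areal scale) = 56000 / 1.333 ≈ 42000 km².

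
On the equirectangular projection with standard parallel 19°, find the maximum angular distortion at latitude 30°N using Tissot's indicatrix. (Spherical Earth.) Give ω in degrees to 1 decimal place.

5.0°

With standard parallel φ₀ = 19°, the equirectangular projection gives x = Rλ cos φ₀, y = Rφ, so h = 1 and k = cos 19° / cos φ.
At 30°: h = 1.000, k = 1.092; principal scales a = 1.092, b = 1.000.
sin(ω/2) = (a − b)/(a + b) = 0.09179/2.092 = 0.04388, so ω = 2 arcsin(0.04388) ≈ 5.0°.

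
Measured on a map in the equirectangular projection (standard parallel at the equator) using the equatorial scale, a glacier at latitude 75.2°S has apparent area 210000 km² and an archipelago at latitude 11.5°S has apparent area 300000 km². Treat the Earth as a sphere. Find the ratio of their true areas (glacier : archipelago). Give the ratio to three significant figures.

0.182

On the plate carrée, areal scale = h·k = 1 × sec φ, so true area = apparent × cos φ.
True area of glacier: 210000 × cos(75.2°) = 210000 × 0.2554 = 53640 km².
True area of archipelago: 300000 × cos(11.5°) = 300000 × 0.9799 = 294000 km².
Ratio = 53640 / 294000 ≈ 0.182.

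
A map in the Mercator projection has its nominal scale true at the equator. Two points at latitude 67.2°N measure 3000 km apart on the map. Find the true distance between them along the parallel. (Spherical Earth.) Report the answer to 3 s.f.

The Mercator projection is conformal; its linear scale factor is the same in every direction and equals sec φ = 1/cos φ.
Along the parallel at 67.2°, map distances are exaggerated by k = sec 67.2° = 2.581.
True distance = 3000 / 2.581 = 3000 × cos 67.2° ≈ 1160 km.

1160 km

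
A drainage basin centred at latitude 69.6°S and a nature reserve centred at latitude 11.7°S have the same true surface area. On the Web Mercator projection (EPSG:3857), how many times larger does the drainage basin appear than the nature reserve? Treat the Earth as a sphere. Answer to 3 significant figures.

Mercator areal scale is sec²φ.
At 69.6°: sec²(69.6°) = 1/0.3486² = 8.230.
At 11.7°: sec²(11.7°) = 1/0.9792² = 1.043.
Ratio = 8.230/1.043 = cos²(11.7°)/cos²(69.6°) ≈ 7.89.

7.89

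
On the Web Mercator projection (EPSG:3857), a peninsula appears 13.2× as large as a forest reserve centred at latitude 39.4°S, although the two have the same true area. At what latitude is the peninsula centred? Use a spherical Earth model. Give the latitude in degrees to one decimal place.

On Mercator, (apparent₁)/(apparent₂) = sec²φ₁ / sec²φ₂ when true areas are equal.
cos²φ₂ / cos²φ₁ = 13.2  ⇒  cos φ₁ = cos 39.4° / √13.2 = 0.7727/3.633 = 0.2127.
φ₁ = arccos(0.2127) ≈ 77.7°.

77.7°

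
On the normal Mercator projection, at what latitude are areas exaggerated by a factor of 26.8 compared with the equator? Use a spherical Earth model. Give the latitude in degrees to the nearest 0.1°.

78.9°

Mercator areal scale is sec²φ.
sec²φ = 26.8  ⇒  cos²φ = 0.03731  ⇒  cos φ = 0.1932.
φ = arccos(0.1932) ≈ 78.9°.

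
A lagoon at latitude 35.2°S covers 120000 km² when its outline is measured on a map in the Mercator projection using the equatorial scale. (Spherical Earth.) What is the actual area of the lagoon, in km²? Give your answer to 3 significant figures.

For Mercator, h = k = sec φ (a conformal cylindrical projection has a single point scale, 1/cos φ).
Areal scale = k² = sec²φ = 1/cos²(35.2°) = 1/0.8171² = 1.498.
True area = apparent / (areal scale) = 120000 / 1.498 ≈ 80100 km².

80100 km²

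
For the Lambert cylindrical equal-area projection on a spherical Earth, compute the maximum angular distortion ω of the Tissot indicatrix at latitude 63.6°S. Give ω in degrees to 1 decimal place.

The Lambert cylindrical equal-area projection is the cylindrical equal-area projection with its standard parallel at the equator (φ₀ = 0). A cylindrical equal-area projection with standard parallel φ₀ has meridian scale h = cos φ / cos φ₀ and parallel scale k = cos φ₀ / cos φ (so areas are preserved, h·k = 1).
At 63.6°: h = 0.4446, k = 2.249; principal scales a = 2.249, b = 0.4446.
sin(ω/2) = (a − b)/(a + b) = 1.804/2.694 = 0.6699, so ω = 2 arcsin(0.6699) ≈ 84.1°.

84.1°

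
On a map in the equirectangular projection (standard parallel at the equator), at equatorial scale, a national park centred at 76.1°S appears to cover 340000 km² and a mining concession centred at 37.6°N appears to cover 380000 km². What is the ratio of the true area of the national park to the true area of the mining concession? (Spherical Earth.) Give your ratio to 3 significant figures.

On the plate carrée, areal scale = h·k = 1 × sec φ, so true area = apparent × cos φ.
True area of national park: 340000 × cos(76.1°) = 340000 × 0.2402 = 81680 km².
True area of mining concession: 380000 × cos(37.6°) = 380000 × 0.7923 = 301100 km².
Ratio = 81680 / 301100 ≈ 0.271.

0.271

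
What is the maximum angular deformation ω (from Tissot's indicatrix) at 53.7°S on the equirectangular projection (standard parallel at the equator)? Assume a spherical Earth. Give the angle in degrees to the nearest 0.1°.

Plate carrée maps x = Rλ, y = Rφ. The meridian scale is h = 1 and the parallel scale is k = 1/cos φ = sec φ.
At 53.7°: h = 1.000, k = 1.689; principal scales a = 1.689, b = 1.000.
sin(ω/2) = (a − b)/(a + b) = 0.6892/2.689 = 0.2563, so ω = 2 arcsin(0.2563) ≈ 29.7°.

29.7°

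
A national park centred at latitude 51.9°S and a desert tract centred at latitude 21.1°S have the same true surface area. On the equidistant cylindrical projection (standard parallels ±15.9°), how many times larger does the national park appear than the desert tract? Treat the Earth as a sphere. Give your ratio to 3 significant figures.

The equidistant cylindrical projection with φ₀ = 15.9° has h = 1 (meridians true) and k = cos φ₀ / cos φ along parallels.
Areal scale at 51.9°: h·k = 1.000 × 1.559 = 1.559.
Areal scale at 21.1°: h·k = 1.000 × 1.031 = 1.031.
Ratio = 1.559/1.031 ≈ 1.51.

1.51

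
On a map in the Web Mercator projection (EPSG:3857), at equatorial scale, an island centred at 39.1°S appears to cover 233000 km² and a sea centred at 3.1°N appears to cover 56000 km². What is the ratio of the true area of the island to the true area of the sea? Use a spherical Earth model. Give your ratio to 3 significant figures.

2.51

On Mercator the areal scale is sec²φ, so true area = apparent × cos²φ.
True area of island: 233000 × cos²(39.1°) = 233000 × 0.6022 = 140300 km².
True area of sea: 56000 × cos²(3.1°) = 56000 × 0.9971 = 55840 km².
Ratio = 140300 / 55840 ≈ 2.51.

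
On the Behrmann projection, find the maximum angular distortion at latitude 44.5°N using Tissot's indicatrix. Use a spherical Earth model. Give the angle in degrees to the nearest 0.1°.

22.1°

Behrmann is a cylindrical equal-area projection with standard parallels at ±30°. A cylindrical equal-area projection with standard parallel φ₀ has meridian scale h = cos φ / cos φ₀ and parallel scale k = cos φ₀ / cos φ (so areas are preserved, h·k = 1).
At 44.5°: h = 0.8236, k = 1.214; principal scales a = 1.214, b = 0.8236.
sin(ω/2) = (a − b)/(a + b) = 0.3906/2.038 = 0.1917, so ω = 2 arcsin(0.1917) ≈ 22.1°.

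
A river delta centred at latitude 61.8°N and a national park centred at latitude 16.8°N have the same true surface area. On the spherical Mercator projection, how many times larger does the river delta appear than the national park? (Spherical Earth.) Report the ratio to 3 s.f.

Mercator areal scale is sec²φ.
At 61.8°: sec²(61.8°) = 1/0.4726² = 4.478.
At 16.8°: sec²(16.8°) = 1/0.9573² = 1.091.
Ratio = 4.478/1.091 = cos²(16.8°)/cos²(61.8°) ≈ 4.10.

4.10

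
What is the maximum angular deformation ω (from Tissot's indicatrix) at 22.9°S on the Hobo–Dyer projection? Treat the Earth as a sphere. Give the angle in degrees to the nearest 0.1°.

Hobo–Dyer is a cylindrical equal-area projection with standard parallels at ±37.5°. A cylindrical equal-area projection with standard parallel φ₀ has meridian scale h = cos φ / cos φ₀ and parallel scale k = cos φ₀ / cos φ (so areas are preserved, h·k = 1).
At 22.9°: h = 1.161, k = 0.8612; principal scales a = 1.161, b = 0.8612.
sin(ω/2) = (a − b)/(a + b) = 0.2999/2.022 = 0.1483, so ω = 2 arcsin(0.1483) ≈ 17.1°.

17.1°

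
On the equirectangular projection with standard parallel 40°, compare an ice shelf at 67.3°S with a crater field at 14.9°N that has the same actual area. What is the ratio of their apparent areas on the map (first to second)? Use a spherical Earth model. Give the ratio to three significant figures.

2.50

In the equirectangular projection with standard parallel φ₀ = 40° (x = Rλ cos φ₀, y = Rφ), meridians are true-scale (h = 1) and the parallel scale is k = cos φ₀ / cos φ.
Areal scale at 67.3°: h·k = 1.000 × 1.985 = 1.985.
Areal scale at 14.9°: h·k = 1.000 × 0.7927 = 0.7927.
Ratio = 1.985/0.7927 ≈ 2.50.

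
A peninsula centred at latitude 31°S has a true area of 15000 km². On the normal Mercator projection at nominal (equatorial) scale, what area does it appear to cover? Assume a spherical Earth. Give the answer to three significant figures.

20400 km²

Mercator is conformal, so the point scale is isotropic: h = k = sec φ = 1/cos φ.
Areal scale = k² = sec²φ = 1/cos²(31°) = 1/0.8572² = 1.361.
Apparent area = 15000 × 1.361 ≈ 20400 km².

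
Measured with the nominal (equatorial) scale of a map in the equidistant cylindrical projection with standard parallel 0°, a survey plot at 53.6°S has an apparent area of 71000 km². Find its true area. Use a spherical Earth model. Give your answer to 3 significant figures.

Plate carrée maps x = Rλ, y = Rφ. The meridian scale is h = 1 and the parallel scale is k = 1/cos φ = sec φ.
Areal scale = h·k = 1 × sec φ; at 53.6°, h = 1.000, k = 1.685, so h·k = 1.685.
True area = apparent / (areal scale) = 71000 / 1.685 ≈ 42100 km².

42100 km²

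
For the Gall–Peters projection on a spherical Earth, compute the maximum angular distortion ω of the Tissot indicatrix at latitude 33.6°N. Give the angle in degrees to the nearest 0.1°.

The Gall–Peters projection is cylindrical equal-area with φ₀ = 45°. A cylindrical equal-area projection with standard parallel φ₀ has meridian scale h = cos φ / cos φ₀ and parallel scale k = cos φ₀ / cos φ (so areas are preserved, h·k = 1).
At 33.6°: h = 1.178, k = 0.8489; principal scales a = 1.178, b = 0.8489.
sin(ω/2) = (a − b)/(a + b) = 0.3290/2.027 = 0.1623, so ω = 2 arcsin(0.1623) ≈ 18.7°.

18.7°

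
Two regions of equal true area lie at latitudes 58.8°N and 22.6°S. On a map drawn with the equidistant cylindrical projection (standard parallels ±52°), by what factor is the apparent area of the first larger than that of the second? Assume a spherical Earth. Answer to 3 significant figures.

With standard parallel φ₀ = 52°, the equirectangular projection gives x = Rλ cos φ₀, y = Rφ, so h = 1 and k = cos 52° / cos φ.
Areal scale at 58.8°: h·k = 1.000 × 1.188 = 1.188.
Areal scale at 22.6°: h·k = 1.000 × 0.6669 = 0.6669.
Ratio = 1.188/0.6669 ≈ 1.78.

1.78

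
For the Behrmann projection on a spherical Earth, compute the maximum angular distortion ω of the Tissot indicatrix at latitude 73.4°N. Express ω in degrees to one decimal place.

Behrmann is a cylindrical equal-area projection with standard parallels at ±30°. Cylindrical equal-area (φ₀ = 30°): h = cos φ / cos 30° along meridians, k = cos 30° / cos φ along parallels; h·k = 1.
At 73.4°: h = 0.3299, k = 3.031; principal scales a = 3.031, b = 0.3299.
sin(ω/2) = (a − b)/(a + b) = 2.701/3.361 = 0.8037, so ω = 2 arcsin(0.8037) ≈ 107.0°.

107.0°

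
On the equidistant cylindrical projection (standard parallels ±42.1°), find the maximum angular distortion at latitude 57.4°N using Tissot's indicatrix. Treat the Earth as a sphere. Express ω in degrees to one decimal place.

With standard parallel φ₀ = 42.1°, the equirectangular projection gives x = Rλ cos φ₀, y = Rφ, so h = 1 and k = cos 42.1° / cos φ.
At 57.4°: h = 1.000, k = 1.377; principal scales a = 1.377, b = 1.000.
sin(ω/2) = (a − b)/(a + b) = 0.3772/2.377 = 0.1587, so ω = 2 arcsin(0.1587) ≈ 18.3°.

18.3°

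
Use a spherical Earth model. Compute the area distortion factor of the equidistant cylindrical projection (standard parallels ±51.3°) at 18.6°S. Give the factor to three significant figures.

0.660

In the equirectangular projection with standard parallel φ₀ = 51.3° (x = Rλ cos φ₀, y = Rφ), meridians are true-scale (h = 1) and the parallel scale is k = cos φ₀ / cos φ.
Areal scale = h·k = 1 × cos φ₀ / cos φ; at 18.6°, h = 1.000, k = 0.6597, so h·k = 0.6597.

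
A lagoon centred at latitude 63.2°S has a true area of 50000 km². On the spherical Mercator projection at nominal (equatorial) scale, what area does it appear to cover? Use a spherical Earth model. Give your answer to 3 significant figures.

246000 km²

Mercator is conformal, so the point scale is isotropic: h = k = sec φ = 1/cos φ.
Areal scale = k² = sec²φ = 1/cos²(63.2°) = 1/0.4509² = 4.919.
Apparent area = 50000 × 4.919 ≈ 246000 km².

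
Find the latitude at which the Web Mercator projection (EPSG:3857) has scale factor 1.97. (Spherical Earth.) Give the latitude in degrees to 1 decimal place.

59.5°

Mercator scale is k = sec φ = 1/cos φ.
1/cos φ = 1.97  ⇒  cos φ = 0.5076  ⇒  φ = arccos(0.5076) ≈ 59.5°.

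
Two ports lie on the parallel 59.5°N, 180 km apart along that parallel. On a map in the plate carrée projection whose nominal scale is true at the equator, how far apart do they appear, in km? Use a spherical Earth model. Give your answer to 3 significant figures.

355 km

Plate carrée maps x = Rλ, y = Rφ. The meridian scale is h = 1 and the parallel scale is k = 1/cos φ = sec φ.
Along the parallel, k = sec 59.5° = 1/0.5075 = 1.970.
Map distance = 180 × 1.970 ≈ 355 km.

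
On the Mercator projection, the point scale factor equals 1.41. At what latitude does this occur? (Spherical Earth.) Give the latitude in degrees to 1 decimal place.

Mercator scale is k = sec φ = 1/cos φ.
1/cos φ = 1.41  ⇒  cos φ = 0.7092  ⇒  φ = arccos(0.7092) ≈ 44.8°.

44.8°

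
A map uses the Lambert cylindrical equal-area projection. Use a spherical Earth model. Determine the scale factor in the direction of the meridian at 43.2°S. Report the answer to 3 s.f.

The Lambert cylindrical equal-area projection is the cylindrical equal-area projection with its standard parallel at the equator (φ₀ = 0). A cylindrical equal-area projection with standard parallel φ₀ has meridian scale h = cos φ / cos φ₀ and parallel scale k = cos φ₀ / cos φ (so areas are preserved, h·k = 1).
h = cos 43.2° / cos 0° = 0.7290/1.000 = 0.7290.

0.729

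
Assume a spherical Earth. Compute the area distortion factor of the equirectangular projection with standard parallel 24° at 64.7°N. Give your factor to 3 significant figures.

2.14

The equidistant cylindrical projection with φ₀ = 24° has h = 1 (meridians true) and k = cos φ₀ / cos φ along parallels.
Areal scale = h·k = 1 × cos φ₀ / cos φ; at 64.7°, h = 1.000, k = 2.138, so h·k = 2.138.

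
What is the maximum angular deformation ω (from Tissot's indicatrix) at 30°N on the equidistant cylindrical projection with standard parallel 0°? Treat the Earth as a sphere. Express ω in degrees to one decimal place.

8.2°

For the equirectangular projection with φ₀ = 0 (plate carrée), h = 1 along meridians and k = sec φ along parallels.
At 30°: h = 1.000, k = 1.155; principal scales a = 1.155, b = 1.000.
sin(ω/2) = (a − b)/(a + b) = 0.1547/2.155 = 0.07180, so ω = 2 arcsin(0.07180) ≈ 8.2°.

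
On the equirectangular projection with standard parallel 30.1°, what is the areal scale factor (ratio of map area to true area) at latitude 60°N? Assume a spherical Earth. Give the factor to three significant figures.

1.73

With standard parallel φ₀ = 30.1°, the equirectangular projection gives x = Rλ cos φ₀, y = Rφ, so h = 1 and k = cos 30.1° / cos φ.
Areal scale = h·k = 1 × cos φ₀ / cos φ; at 60°, h = 1.000, k = 1.730, so h·k = 1.730.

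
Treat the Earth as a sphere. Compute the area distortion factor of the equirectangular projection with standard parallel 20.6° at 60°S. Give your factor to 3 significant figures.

The equidistant cylindrical projection with φ₀ = 20.6° has h = 1 (meridians true) and k = cos φ₀ / cos φ along parallels.
Areal scale = h·k = 1 × cos φ₀ / cos φ; at 60°, h = 1.000, k = 1.872, so h·k = 1.872.

1.87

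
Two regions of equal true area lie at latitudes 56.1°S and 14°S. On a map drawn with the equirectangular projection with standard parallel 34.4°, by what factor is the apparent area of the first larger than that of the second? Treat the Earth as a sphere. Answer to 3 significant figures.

1.74

In the equirectangular projection with standard parallel φ₀ = 34.4° (x = Rλ cos φ₀, y = Rφ), meridians are true-scale (h = 1) and the parallel scale is k = cos φ₀ / cos φ.
Areal scale at 56.1°: h·k = 1.000 × 1.479 = 1.479.
Areal scale at 14°: h·k = 1.000 × 0.8504 = 0.8504.
Ratio = 1.479/0.8504 ≈ 1.74.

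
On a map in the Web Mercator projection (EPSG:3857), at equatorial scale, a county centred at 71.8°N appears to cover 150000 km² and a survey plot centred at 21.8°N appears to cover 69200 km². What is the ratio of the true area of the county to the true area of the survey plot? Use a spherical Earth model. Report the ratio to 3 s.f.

0.245

Since Mercator area scale is 1/cos²φ, the true area equals the apparent area multiplied by cos²φ.
True area of county: 150000 × cos²(71.8°) = 150000 × 0.09755 = 14630 km².
True area of survey plot: 69200 × cos²(21.8°) = 69200 × 0.8621 = 59660 km².
Ratio = 14630 / 59660 ≈ 0.245.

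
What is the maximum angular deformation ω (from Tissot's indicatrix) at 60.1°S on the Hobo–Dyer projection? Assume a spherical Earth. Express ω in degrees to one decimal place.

The Hobo–Dyer projection is cylindrical equal-area with φ₀ = 37.5°. A cylindrical equal-area projection with standard parallel φ₀ has meridian scale h = cos φ / cos φ₀ and parallel scale k = cos φ₀ / cos φ (so areas are preserved, h·k = 1).
At 60.1°: h = 0.6283, k = 1.592; principal scales a = 1.592, b = 0.6283.
sin(ω/2) = (a − b)/(a + b) = 0.9632/2.220 = 0.4339, so ω = 2 arcsin(0.4339) ≈ 51.4°.

51.4°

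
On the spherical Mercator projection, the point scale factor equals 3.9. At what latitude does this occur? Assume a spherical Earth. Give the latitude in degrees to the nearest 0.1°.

Mercator scale is k = sec φ = 1/cos φ.
1/cos φ = 3.9  ⇒  cos φ = 0.2564  ⇒  φ = arccos(0.2564) ≈ 75.1°.

75.1°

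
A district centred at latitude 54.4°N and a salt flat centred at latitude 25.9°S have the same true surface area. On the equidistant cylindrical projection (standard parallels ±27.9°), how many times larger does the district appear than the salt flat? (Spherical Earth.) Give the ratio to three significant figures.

1.55

In the equirectangular projection with standard parallel φ₀ = 27.9° (x = Rλ cos φ₀, y = Rφ), meridians are true-scale (h = 1) and the parallel scale is k = cos φ₀ / cos φ.
Areal scale at 54.4°: h·k = 1.000 × 1.518 = 1.518.
Areal scale at 25.9°: h·k = 1.000 × 0.9824 = 0.9824.
Ratio = 1.518/0.9824 ≈ 1.55.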